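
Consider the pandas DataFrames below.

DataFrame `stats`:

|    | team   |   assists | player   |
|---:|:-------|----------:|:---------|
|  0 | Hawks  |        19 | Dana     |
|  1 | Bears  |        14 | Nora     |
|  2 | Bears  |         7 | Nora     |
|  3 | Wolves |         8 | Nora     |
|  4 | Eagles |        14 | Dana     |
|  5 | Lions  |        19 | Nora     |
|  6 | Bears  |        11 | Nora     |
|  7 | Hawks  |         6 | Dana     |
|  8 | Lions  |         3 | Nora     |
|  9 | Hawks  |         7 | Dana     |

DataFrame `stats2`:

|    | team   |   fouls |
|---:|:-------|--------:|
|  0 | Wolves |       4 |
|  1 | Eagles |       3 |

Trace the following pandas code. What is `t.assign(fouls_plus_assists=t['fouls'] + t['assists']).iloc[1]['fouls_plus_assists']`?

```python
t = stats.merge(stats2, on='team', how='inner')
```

merge on 'team' (how='inner') → 2 rows:
     team  assists player  fouls
0  Wolves        8   Nora      4
1  Eagles       14   Dana      3
add column fouls_plus_assists = t['fouls'] + t['assists']:
     team  assists player  fouls  fouls_plus_assists
0  Wolves        8   Nora      4                  12
1  Eagles       14   Dana      3                  17
Finally, value at position 1, column 'fouls_plus_assists' = 17.

17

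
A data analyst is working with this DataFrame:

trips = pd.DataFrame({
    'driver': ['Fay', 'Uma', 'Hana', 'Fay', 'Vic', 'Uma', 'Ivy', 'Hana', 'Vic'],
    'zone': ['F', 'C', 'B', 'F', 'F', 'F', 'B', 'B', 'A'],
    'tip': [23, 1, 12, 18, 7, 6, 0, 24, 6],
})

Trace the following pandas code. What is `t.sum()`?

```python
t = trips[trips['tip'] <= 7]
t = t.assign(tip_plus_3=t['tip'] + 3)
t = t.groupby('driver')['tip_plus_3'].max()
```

22

filter rows where tip <= 7:
  driver zone  tip
1    Uma    C    1
4    Vic    F    7
5    Uma    F    6
6    Ivy    B    0
8    Vic    A    6
add column tip_plus_3 = t['tip'] + 3:
  driver zone  tip  tip_plus_3
1    Uma    C    1           4
4    Vic    F    7          10
5    Uma    F    6           9
6    Ivy    B    0           3
8    Vic    A    6           9
group by driver, max of tip_plus_3:
driver
Ivy     3
Uma     9
Vic    10
Name: tip_plus_3, dtype: int64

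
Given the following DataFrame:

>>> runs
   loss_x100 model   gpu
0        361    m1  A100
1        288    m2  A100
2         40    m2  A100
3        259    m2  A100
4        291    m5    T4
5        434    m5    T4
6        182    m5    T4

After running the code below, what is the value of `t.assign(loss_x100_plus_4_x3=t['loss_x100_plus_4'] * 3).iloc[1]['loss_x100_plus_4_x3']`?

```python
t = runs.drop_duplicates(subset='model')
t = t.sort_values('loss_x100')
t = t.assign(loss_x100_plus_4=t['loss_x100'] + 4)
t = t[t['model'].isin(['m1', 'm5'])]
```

drop duplicate model (keep=first):
   loss_x100 model   gpu
0        361    m1  A100
1        288    m2  A100
4        291    m5    T4
sort by loss_x100:
   loss_x100 model   gpu
1        288    m2  A100
4        291    m5    T4
0        361    m1  A100
add column loss_x100_plus_4 = t['loss_x100'] + 4:
   loss_x100 model   gpu  loss_x100_plus_4
1        288    m2  A100               292
4        291    m5    T4               295
0        361    m1  A100               365
filter rows where model in ['m1', 'm5']:
   loss_x100 model   gpu  loss_x100_plus_4
4        291    m5    T4               295
0        361    m1  A100               365
add column loss_x100_plus_4_x3 = t['loss_x100_plus_4'] * 3:
   loss_x100 model   gpu  loss_x100_plus_4  loss_x100_plus_4_x3
4        291    m5    T4               295                  885
0        361    m1  A100               365                 1095
Taking the value at position 1, column 'loss_x100_plus_4_x3' gives 1095.

1095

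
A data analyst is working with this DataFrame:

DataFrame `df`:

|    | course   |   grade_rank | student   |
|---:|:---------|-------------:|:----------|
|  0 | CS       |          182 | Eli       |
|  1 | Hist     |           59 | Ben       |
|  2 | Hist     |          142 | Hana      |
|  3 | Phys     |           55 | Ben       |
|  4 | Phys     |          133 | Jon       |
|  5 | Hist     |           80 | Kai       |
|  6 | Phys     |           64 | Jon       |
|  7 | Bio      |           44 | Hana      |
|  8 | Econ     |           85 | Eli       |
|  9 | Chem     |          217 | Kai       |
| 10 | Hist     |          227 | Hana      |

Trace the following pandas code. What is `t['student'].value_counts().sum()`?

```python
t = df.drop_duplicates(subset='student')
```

drop duplicate student (keep=first):
  course  grade_rank student
0     CS         182     Eli
1   Hist          59     Ben
2   Hist         142    Hana
4   Phys         133     Jon
5   Hist          80     Kai
value_counts of student:
student
Eli     1
Ben     1
Hana    1
Jon     1
Kai     1
Name: count, dtype: int64
Hence 5.

5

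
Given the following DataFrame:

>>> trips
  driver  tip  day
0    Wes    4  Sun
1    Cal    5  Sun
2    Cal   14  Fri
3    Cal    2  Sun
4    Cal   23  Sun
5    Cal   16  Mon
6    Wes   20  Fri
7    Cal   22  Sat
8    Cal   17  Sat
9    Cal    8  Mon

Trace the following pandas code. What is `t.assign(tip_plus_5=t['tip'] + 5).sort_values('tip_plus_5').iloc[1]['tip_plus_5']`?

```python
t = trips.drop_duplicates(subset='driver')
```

drop duplicate driver (keep=first):
  driver  tip  day
0    Wes    4  Sun
1    Cal    5  Sun
add column tip_plus_5 = t['tip'] + 5:
  driver  tip  day  tip_plus_5
0    Wes    4  Sun           9
1    Cal    5  Sun          10
sort by tip_plus_5:
  driver  tip  day  tip_plus_5
0    Wes    4  Sun           9
1    Cal    5  Sun          10
So iloc[1]['tip_plus_5'] = 10.

10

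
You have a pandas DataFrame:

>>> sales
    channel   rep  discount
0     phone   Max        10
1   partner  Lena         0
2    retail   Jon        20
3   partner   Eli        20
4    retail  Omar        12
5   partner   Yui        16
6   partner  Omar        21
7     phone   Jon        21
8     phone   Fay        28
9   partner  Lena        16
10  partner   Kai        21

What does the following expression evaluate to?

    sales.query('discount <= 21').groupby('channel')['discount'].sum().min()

filter rows where discount <= 21:
    channel   rep  discount
0     phone   Max        10
1   partner  Lena         0
2    retail   Jon        20
3   partner   Eli        20
4    retail  Omar        12
5   partner   Yui        16
6   partner  Omar        21
7     phone   Jon        21
9   partner  Lena        16
10  partner   Kai        21
group by channel, sum of discount:
channel
partner    94
phone      31
retail     32
Name: discount, dtype: int64
Reading off the min of the resulting series, we get 31.

31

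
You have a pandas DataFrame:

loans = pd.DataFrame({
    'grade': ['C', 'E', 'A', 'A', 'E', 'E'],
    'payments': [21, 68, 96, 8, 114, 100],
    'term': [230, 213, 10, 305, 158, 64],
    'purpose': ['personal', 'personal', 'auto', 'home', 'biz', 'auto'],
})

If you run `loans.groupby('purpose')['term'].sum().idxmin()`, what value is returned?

auto

group by purpose, sum of term:
purpose
auto         74
biz         158
home        305
personal    443
Name: term, dtype: int64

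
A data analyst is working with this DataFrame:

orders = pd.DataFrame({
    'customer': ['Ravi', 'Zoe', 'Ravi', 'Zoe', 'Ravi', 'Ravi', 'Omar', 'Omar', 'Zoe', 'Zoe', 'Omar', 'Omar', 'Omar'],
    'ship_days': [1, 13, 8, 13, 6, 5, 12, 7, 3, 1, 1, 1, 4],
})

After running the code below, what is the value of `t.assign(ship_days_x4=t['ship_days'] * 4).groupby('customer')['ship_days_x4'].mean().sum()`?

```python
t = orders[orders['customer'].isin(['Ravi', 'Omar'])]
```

40.0

filter rows where customer in ['Ravi', 'Omar']:
   customer  ship_days
0      Ravi          1
2      Ravi          8
4      Ravi          6
5      Ravi          5
6      Omar         12
7      Omar          7
10     Omar          1
11     Omar          1
12     Omar          4
add column ship_days_x4 = t['ship_days'] * 4:
   customer  ship_days  ship_days_x4
0      Ravi          1             4
2      Ravi          8            32
4      Ravi          6            24
5      Ravi          5            20
6      Omar         12            48
7      Omar          7            28
10     Omar          1             4
11     Omar          1             4
12     Omar          4            16
group by customer, mean of ship_days_x4:
customer
Omar    20.0
Ravi    20.0
Name: ship_days_x4, dtype: float64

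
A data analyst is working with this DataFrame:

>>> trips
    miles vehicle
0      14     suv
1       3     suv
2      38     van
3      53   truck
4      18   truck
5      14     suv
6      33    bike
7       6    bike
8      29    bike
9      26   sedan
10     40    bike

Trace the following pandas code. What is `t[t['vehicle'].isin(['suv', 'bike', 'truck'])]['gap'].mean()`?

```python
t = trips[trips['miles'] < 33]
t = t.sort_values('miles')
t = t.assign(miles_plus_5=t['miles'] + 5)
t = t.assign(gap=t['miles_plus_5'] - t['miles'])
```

5.0

filter rows where miles < 33:
   miles vehicle
0     14     suv
1      3     suv
4     18   truck
5     14     suv
7      6    bike
8     29    bike
9     26   sedan
sort by miles:
   miles vehicle
1      3     suv
7      6    bike
0     14     suv
5     14     suv
4     18   truck
9     26   sedan
8     29    bike
add column miles_plus_5 = t['miles'] + 5:
   miles vehicle  miles_plus_5
1      3     suv             8
7      6    bike            11
0     14     suv            19
5     14     suv            19
4     18   truck            23
9     26   sedan            31
8     29    bike            34
add column gap = t['miles_plus_5'] - t['miles']:
   miles vehicle  miles_plus_5  gap
1      3     suv             8    5
7      6    bike            11    5
0     14     suv            19    5
5     14     suv            19    5
4     18   truck            23    5
9     26   sedan            31    5
8     29    bike            34    5
filter rows where vehicle in ['suv', 'bike', 'truck']:
   miles vehicle  miles_plus_5  gap
1      3     suv             8    5
7      6    bike            11    5
0     14     suv            19    5
5     14     suv            19    5
4     18   truck            23    5
8     29    bike            34    5
Then the mean of column 'gap': 5.0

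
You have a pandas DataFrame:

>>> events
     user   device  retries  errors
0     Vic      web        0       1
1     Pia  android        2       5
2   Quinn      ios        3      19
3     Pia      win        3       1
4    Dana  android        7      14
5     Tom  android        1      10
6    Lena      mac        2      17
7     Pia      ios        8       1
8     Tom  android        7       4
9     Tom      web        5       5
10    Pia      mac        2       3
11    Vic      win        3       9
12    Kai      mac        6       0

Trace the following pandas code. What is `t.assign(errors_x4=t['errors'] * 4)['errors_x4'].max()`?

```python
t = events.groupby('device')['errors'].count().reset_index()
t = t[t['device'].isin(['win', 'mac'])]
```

12

group by device, count of errors:
device
android    4
ios        2
mac        3
web        2
win        2
Name: errors, dtype: int64
reset_index():
    device  errors
0  android       4
1      ios       2
2      mac       3
3      web       2
4      win       2
filter rows where device in ['win', 'mac']:
  device  errors
2    mac       3
4    win       2
add column errors_x4 = t['errors'] * 4:
  device  errors  errors_x4
2    mac       3         12
4    win       2          8
The max of column 'errors_x4' is 12.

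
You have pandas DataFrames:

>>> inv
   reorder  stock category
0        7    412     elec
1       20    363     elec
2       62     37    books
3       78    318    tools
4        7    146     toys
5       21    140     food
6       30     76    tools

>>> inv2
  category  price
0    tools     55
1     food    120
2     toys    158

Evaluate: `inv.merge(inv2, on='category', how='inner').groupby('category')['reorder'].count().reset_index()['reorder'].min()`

merge on 'category' (how='inner') → 4 rows:
   reorder  stock category  price
0       78    318    tools     55
1        7    146     toys    158
2       21    140     food    120
3       30     76    tools     55
group by category, count of reorder:
category
food     1
tools    2
toys     1
Name: reorder, dtype: int64
reset_index():
  category  reorder
0     food        1
1    tools        2
2     toys        1

1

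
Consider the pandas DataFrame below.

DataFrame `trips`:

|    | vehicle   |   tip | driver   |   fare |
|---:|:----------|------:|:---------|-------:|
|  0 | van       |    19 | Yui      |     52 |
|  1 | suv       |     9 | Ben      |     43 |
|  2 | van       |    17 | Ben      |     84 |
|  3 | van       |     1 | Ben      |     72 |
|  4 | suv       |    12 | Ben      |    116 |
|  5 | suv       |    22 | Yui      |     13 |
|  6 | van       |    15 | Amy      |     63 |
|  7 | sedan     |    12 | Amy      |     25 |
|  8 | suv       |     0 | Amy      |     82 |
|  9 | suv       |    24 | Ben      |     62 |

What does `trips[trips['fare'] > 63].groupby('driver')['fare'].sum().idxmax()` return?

filter rows where fare > 63:
  vehicle  tip driver  fare
2     van   17    Ben    84
3     van    1    Ben    72
4     suv   12    Ben   116
8     suv    0    Amy    82
group by driver, sum of fare:
driver
Amy     82
Ben    272
Name: fare, dtype: int64
Reading off the label with the largest value, we get Ben.

Ben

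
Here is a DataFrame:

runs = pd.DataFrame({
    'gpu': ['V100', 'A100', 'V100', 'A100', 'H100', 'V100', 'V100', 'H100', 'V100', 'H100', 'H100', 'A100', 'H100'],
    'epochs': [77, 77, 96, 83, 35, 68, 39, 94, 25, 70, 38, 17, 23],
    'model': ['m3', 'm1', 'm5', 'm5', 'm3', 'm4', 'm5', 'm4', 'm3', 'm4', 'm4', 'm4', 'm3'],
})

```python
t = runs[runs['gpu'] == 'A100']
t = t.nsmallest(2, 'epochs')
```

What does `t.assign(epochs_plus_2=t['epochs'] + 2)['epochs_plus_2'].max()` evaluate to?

79

filter rows where gpu == 'A100':
     gpu  epochs model
1   A100      77    m1
3   A100      83    m5
11  A100      17    m4
take 2 rows with smallest epochs:
     gpu  epochs model
11  A100      17    m4
1   A100      77    m1
add column epochs_plus_2 = t['epochs'] + 2:
     gpu  epochs model  epochs_plus_2
11  A100      17    m4             19
1   A100      77    m1             79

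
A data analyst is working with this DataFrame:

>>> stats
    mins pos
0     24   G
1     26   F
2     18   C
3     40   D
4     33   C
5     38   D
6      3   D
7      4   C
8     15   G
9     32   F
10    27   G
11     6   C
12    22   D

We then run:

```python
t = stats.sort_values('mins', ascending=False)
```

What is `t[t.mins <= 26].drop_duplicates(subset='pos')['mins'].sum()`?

sort by mins descending:
    mins pos
3     40   D
5     38   D
4     33   C
9     32   F
10    27   G
1     26   F
0     24   G
12    22   D
2     18   C
8     15   G
11     6   C
7      4   C
6      3   D
filter rows where mins <= 26:
    mins pos
1     26   F
0     24   G
12    22   D
2     18   C
8     15   G
11     6   C
7      4   C
6      3   D
drop duplicate pos (keep=first):
    mins pos
1     26   F
0     24   G
12    22   D
2     18   C
Reading off the sum of column 'mins', we get 90.

90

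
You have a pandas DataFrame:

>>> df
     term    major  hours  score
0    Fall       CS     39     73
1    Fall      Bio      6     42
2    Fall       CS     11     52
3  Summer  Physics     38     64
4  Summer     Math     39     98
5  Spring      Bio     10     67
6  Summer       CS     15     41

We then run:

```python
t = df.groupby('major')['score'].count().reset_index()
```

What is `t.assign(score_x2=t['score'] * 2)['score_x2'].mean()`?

3.5

group by major, count of score:
major
Bio        2
CS         3
Math       1
Physics    1
Name: score, dtype: int64
reset_index():
     major  score
0      Bio      2
1       CS      3
2     Math      1
3  Physics      1
add column score_x2 = t['score'] * 2:
     major  score  score_x2
0      Bio      2         4
1       CS      3         6
2     Math      1         2
3  Physics      1         2
mean of column 'score_x2' → 3.5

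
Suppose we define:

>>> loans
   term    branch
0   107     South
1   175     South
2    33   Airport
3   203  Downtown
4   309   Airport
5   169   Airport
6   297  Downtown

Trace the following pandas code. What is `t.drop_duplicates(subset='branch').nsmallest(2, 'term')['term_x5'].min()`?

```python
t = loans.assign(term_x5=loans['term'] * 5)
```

add column term_x5 = loans['term'] * 5:
   term    branch  term_x5
0   107     South      535
1   175     South      875
2    33   Airport      165
3   203  Downtown     1015
4   309   Airport     1545
5   169   Airport      845
6   297  Downtown     1485
drop duplicate branch (keep=first):
   term    branch  term_x5
0   107     South      535
2    33   Airport      165
3   203  Downtown     1015
take 2 rows with smallest term:
   term   branch  term_x5
2    33  Airport      165
0   107    South      535
Hence 165.

165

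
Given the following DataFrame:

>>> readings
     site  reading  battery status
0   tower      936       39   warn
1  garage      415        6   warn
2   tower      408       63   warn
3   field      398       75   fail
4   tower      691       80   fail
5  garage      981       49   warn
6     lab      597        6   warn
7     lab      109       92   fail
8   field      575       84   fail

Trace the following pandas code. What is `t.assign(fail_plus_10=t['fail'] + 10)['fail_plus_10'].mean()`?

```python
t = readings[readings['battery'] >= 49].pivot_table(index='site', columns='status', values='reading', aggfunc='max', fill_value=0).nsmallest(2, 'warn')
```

352.0

filter rows where battery >= 49:
     site  reading  battery status
2   tower      408       63   warn
3   field      398       75   fail
4   tower      691       80   fail
5  garage      981       49   warn
7     lab      109       92   fail
8   field      575       84   fail
pivot: rows=site, cols=status, max(reading):
status  fail  warn
site              
field    575     0
garage     0   981
lab      109     0
tower    691   408
take 2 rows with smallest warn:
status  fail  warn
site              
field    575     0
lab      109     0
add column fail_plus_10 = t['fail'] + 10:
status  fail  warn  fail_plus_10
site                            
field    575     0           585
lab      109     0           119
Reading off the mean of column 'fail_plus_10', we get 352.0.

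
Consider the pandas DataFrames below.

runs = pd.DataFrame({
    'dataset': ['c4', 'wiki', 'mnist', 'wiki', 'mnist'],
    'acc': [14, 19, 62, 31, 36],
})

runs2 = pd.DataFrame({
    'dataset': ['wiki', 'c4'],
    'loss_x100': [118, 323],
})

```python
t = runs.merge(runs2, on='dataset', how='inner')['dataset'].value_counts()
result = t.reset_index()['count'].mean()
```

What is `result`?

merge on 'dataset' (how='inner') → 3 rows:
  dataset  acc  loss_x100
0      c4   14        323
1    wiki   19        118
2    wiki   31        118
value_counts of dataset:
dataset
wiki    2
c4      1
Name: count, dtype: int64
reset_index():
  dataset  count
0    wiki      2
1      c4      1

1.5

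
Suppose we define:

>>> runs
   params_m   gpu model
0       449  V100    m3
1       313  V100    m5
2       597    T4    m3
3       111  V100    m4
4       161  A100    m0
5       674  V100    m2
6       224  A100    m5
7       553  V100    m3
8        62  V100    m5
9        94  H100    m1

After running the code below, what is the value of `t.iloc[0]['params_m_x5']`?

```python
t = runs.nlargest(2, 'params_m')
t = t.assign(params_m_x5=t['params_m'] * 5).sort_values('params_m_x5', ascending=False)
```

3370

take 2 rows with largest params_m:
   params_m   gpu model
5       674  V100    m2
2       597    T4    m3
add column params_m_x5 = t['params_m'] * 5:
   params_m   gpu model  params_m_x5
5       674  V100    m2         3370
2       597    T4    m3         2985
sort by params_m_x5 descending:
   params_m   gpu model  params_m_x5
5       674  V100    m2         3370
2       597    T4    m3         2985
Reading off the value at position 0, column 'params_m_x5', we get 3370.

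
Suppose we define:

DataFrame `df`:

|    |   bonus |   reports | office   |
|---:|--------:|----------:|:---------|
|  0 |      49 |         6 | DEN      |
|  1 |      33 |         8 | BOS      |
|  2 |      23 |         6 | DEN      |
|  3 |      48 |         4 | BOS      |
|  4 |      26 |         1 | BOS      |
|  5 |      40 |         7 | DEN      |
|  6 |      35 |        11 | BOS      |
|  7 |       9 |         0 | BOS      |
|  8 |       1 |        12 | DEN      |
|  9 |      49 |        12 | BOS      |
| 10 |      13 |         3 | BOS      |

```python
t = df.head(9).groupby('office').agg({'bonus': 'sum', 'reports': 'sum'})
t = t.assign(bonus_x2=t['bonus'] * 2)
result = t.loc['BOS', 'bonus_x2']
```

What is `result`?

take first 9 rows:
   bonus  reports office
0     49        6    DEN
1     33        8    BOS
2     23        6    DEN
3     48        4    BOS
4     26        1    BOS
5     40        7    DEN
6     35       11    BOS
7      9        0    BOS
8      1       12    DEN
group by office: sum(bonus), sum(reports):
        bonus  reports
office                
BOS       151       24
DEN       113       31
add column bonus_x2 = t['bonus'] * 2:
        bonus  reports  bonus_x2
office                          
BOS       151       24       302
DEN       113       31       226
value at row 'BOS', column 'bonus_x2' → 302

302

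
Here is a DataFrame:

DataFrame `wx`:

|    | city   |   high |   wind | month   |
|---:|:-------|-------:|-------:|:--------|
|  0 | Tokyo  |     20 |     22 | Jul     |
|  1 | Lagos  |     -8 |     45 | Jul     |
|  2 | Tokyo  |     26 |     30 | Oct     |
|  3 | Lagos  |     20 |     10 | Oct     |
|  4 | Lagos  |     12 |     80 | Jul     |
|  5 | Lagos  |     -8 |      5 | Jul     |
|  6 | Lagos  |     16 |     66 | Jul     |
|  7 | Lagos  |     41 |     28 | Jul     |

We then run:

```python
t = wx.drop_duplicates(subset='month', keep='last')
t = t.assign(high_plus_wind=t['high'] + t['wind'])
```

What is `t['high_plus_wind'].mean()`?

drop duplicate month (keep=last):
    city  high  wind month
3  Lagos    20    10   Oct
7  Lagos    41    28   Jul
add column high_plus_wind = t['high'] + t['wind']:
    city  high  wind month  high_plus_wind
3  Lagos    20    10   Oct              30
7  Lagos    41    28   Jul              69
Finally, mean of column 'high_plus_wind' = 49.5.

49.5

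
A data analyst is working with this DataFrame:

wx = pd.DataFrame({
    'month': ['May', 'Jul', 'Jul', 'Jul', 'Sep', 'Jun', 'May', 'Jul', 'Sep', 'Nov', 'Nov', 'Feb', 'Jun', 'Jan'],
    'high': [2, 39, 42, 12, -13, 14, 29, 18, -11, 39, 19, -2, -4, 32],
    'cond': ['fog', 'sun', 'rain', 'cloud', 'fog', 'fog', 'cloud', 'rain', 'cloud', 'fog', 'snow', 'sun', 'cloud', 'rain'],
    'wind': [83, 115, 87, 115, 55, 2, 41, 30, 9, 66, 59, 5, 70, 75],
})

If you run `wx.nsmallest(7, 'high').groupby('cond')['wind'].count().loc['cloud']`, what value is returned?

take 7 rows with smallest high:
   month  high   cond  wind
4    Sep   -13    fog    55
8    Sep   -11  cloud     9
12   Jun    -4  cloud    70
11   Feb    -2    sun     5
0    May     2    fog    83
3    Jul    12  cloud   115
5    Jun    14    fog     2
group by cond, count of wind:
cond
cloud    3
fog      3
sun      1
Name: wind, dtype: int64

3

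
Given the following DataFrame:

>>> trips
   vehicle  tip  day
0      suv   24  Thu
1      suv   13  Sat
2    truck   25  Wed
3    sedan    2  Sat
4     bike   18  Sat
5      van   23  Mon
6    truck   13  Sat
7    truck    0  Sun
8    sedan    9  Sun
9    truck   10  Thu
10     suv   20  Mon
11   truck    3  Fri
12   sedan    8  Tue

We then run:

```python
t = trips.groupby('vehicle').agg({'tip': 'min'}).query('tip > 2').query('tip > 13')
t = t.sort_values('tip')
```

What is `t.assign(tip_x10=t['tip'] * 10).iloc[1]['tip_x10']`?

group by vehicle, min of tip:
         tip
vehicle     
bike      18
sedan      2
suv       13
truck      0
van       23
filter rows where tip > 2:
         tip
vehicle     
bike      18
suv       13
van       23
filter rows where tip > 13:
         tip
vehicle     
bike      18
van       23
sort by tip:
         tip
vehicle     
bike      18
van       23
add column tip_x10 = t['tip'] * 10:
         tip  tip_x10
vehicle              
bike      18      180
van       23      230
Then the value at position 1, column 'tip_x10': 230

230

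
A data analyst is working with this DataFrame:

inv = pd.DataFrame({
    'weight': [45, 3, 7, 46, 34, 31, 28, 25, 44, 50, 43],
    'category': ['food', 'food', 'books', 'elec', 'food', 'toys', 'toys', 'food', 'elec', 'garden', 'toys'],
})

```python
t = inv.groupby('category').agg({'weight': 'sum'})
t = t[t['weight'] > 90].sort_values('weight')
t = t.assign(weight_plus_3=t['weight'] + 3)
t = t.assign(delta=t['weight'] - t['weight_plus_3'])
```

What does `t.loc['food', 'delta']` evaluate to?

-3

group by category, sum of weight:
          weight
category        
books          7
elec          90
food         107
garden        50
toys         102
filter rows where weight > 90:
          weight
category        
food         107
toys         102
sort by weight:
          weight
category        
toys         102
food         107
add column weight_plus_3 = t['weight'] + 3:
          weight  weight_plus_3
category                       
toys         102            105
food         107            110
add column delta = t['weight'] - t['weight_plus_3']:
          weight  weight_plus_3  delta
category                              
toys         102            105     -3
food         107            110     -3
The value at row 'food', column 'delta' is -3.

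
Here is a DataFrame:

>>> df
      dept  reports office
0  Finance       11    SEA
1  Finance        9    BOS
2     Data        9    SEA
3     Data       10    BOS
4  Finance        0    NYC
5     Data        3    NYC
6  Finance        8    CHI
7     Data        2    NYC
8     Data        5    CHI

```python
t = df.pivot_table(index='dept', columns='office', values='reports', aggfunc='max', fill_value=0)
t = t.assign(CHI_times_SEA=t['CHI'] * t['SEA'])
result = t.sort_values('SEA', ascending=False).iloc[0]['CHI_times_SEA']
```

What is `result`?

88

pivot: rows=dept, cols=office, max(reports):
office   BOS  CHI  NYC  SEA
dept                       
Data      10    5    3    9
Finance    9    8    0   11
add column CHI_times_SEA = t['CHI'] * t['SEA']:
office   BOS  CHI  NYC  SEA  CHI_times_SEA
dept                                      
Data      10    5    3    9             45
Finance    9    8    0   11             88
sort by SEA descending:
office   BOS  CHI  NYC  SEA  CHI_times_SEA
dept                                      
Finance    9    8    0   11             88
Data      10    5    3    9             45
Taking the value at position 0, column 'CHI_times_SEA' gives 88.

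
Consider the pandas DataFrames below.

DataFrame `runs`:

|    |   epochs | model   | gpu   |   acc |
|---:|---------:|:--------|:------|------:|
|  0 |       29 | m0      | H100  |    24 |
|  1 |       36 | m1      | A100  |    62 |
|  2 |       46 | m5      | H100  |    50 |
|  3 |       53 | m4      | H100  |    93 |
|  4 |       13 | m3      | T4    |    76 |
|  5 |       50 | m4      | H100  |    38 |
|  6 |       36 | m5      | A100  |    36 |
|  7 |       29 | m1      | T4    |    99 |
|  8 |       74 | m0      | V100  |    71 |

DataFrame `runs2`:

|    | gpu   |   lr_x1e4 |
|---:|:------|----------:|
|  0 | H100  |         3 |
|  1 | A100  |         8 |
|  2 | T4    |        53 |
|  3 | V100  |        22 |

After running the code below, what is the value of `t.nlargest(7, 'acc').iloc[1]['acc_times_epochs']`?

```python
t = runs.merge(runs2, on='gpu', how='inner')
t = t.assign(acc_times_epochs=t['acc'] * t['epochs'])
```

merge on 'gpu' (how='inner') → 9 rows:
   epochs model   gpu  acc  lr_x1e4
0      29    m0  H100   24        3
1      36    m1  A100   62        8
2      46    m5  H100   50        3
3      53    m4  H100   93        3
4      13    m3    T4   76       53
5      50    m4  H100   38        3
6      36    m5  A100   36        8
7      29    m1    T4   99       53
8      74    m0  V100   71       22
add column acc_times_epochs = t['acc'] * t['epochs']:
   epochs model   gpu  acc  lr_x1e4  acc_times_epochs
0      29    m0  H100   24        3               696
1      36    m1  A100   62        8              2232
2      46    m5  H100   50        3              2300
3      53    m4  H100   93        3              4929
4      13    m3    T4   76       53               988
5      50    m4  H100   38        3              1900
6      36    m5  A100   36        8              1296
7      29    m1    T4   99       53              2871
8      74    m0  V100   71       22              5254
take 7 rows with largest acc:
   epochs model   gpu  acc  lr_x1e4  acc_times_epochs
7      29    m1    T4   99       53              2871
3      53    m4  H100   93        3              4929
4      13    m3    T4   76       53               988
8      74    m0  V100   71       22              5254
1      36    m1  A100   62        8              2232
2      46    m5  H100   50        3              2300
5      50    m4  H100   38        3              1900
Then the value at position 1, column 'acc_times_epochs': 4929

4929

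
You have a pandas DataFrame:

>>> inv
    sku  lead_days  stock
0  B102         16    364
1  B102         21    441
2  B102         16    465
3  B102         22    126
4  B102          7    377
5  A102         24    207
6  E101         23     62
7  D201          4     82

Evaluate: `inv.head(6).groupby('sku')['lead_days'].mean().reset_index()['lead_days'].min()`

take first 6 rows:
    sku  lead_days  stock
0  B102         16    364
1  B102         21    441
2  B102         16    465
3  B102         22    126
4  B102          7    377
5  A102         24    207
group by sku, mean of lead_days:
sku
A102    24.0
B102    16.4
Name: lead_days, dtype: float64
reset_index():
    sku  lead_days
0  A102       24.0
1  B102       16.4
Then the min of column 'lead_days': 16.4

16.4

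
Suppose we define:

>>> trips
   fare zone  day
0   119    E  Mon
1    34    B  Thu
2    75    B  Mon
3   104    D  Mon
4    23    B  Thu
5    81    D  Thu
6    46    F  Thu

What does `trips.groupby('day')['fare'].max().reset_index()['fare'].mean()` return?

group by day, max of fare:
day
Mon    119
Thu     81
Name: fare, dtype: int64
reset_index():
   day  fare
0  Mon   119
1  Thu    81

100.0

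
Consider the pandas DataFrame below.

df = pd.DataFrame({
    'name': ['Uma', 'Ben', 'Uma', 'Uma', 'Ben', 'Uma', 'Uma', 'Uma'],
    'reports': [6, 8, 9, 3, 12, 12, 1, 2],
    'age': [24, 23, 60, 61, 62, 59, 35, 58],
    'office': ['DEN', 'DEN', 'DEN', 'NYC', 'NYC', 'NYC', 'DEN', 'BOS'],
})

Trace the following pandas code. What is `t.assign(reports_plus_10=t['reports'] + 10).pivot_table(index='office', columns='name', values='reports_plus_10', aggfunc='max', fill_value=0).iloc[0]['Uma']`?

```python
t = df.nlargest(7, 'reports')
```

12

take 7 rows with largest reports:
  name  reports  age office
4  Ben       12   62    NYC
5  Uma       12   59    NYC
2  Uma        9   60    DEN
1  Ben        8   23    DEN
0  Uma        6   24    DEN
3  Uma        3   61    NYC
7  Uma        2   58    BOS
add column reports_plus_10 = t['reports'] + 10:
  name  reports  age office  reports_plus_10
4  Ben       12   62    NYC               22
5  Uma       12   59    NYC               22
2  Uma        9   60    DEN               19
1  Ben        8   23    DEN               18
0  Uma        6   24    DEN               16
3  Uma        3   61    NYC               13
7  Uma        2   58    BOS               12
pivot: rows=office, cols=name, max(reports_plus_10):
name    Ben  Uma
office          
BOS       0   12
DEN      18   19
NYC      22   22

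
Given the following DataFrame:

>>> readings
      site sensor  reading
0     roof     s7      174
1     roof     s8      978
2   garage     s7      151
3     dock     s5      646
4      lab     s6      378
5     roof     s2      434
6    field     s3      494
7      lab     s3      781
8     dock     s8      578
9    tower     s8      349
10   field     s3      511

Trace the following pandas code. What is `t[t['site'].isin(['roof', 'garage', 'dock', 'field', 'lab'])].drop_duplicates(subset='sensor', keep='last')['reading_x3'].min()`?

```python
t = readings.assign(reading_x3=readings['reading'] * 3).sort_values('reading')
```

522

add column reading_x3 = readings['reading'] * 3:
      site sensor  reading  reading_x3
0     roof     s7      174         522
1     roof     s8      978        2934
2   garage     s7      151         453
3     dock     s5      646        1938
4      lab     s6      378        1134
5     roof     s2      434        1302
6    field     s3      494        1482
7      lab     s3      781        2343
8     dock     s8      578        1734
9    tower     s8      349        1047
10   field     s3      511        1533
sort by reading:
      site sensor  reading  reading_x3
2   garage     s7      151         453
0     roof     s7      174         522
9    tower     s8      349        1047
4      lab     s6      378        1134
5     roof     s2      434        1302
6    field     s3      494        1482
10   field     s3      511        1533
8     dock     s8      578        1734
3     dock     s5      646        1938
7      lab     s3      781        2343
1     roof     s8      978        2934
filter rows where site in ['roof', 'garage', 'dock', 'field', 'lab']:
      site sensor  reading  reading_x3
2   garage     s7      151         453
0     roof     s7      174         522
4      lab     s6      378        1134
5     roof     s2      434        1302
6    field     s3      494        1482
10   field     s3      511        1533
8     dock     s8      578        1734
3     dock     s5      646        1938
7      lab     s3      781        2343
1     roof     s8      978        2934
drop duplicate sensor (keep=last):
   site sensor  reading  reading_x3
0  roof     s7      174         522
4   lab     s6      378        1134
5  roof     s2      434        1302
3  dock     s5      646        1938
7   lab     s3      781        2343
1  roof     s8      978        2934
Finally, min of column 'reading_x3' = 522.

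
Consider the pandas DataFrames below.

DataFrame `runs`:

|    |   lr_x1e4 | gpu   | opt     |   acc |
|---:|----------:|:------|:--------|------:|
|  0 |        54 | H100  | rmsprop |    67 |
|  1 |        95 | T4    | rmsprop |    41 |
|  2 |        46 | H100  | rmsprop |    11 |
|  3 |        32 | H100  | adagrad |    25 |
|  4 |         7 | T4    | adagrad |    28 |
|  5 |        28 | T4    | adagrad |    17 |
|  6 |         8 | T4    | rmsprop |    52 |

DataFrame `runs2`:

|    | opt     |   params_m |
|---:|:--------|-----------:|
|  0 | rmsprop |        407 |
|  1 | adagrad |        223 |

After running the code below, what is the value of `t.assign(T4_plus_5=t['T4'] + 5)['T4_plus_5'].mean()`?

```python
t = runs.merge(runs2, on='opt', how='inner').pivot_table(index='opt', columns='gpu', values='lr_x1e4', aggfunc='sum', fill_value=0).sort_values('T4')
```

74.0

merge on 'opt' (how='inner') → 7 rows:
   lr_x1e4   gpu      opt  acc  params_m
0       54  H100  rmsprop   67       407
1       95    T4  rmsprop   41       407
2       46  H100  rmsprop   11       407
3       32  H100  adagrad   25       223
4        7    T4  adagrad   28       223
5       28    T4  adagrad   17       223
6        8    T4  rmsprop   52       407
pivot: rows=opt, cols=gpu, sum(lr_x1e4):
gpu      H100   T4
opt               
adagrad    32   35
rmsprop   100  103
sort by T4:
gpu      H100   T4
opt               
adagrad    32   35
rmsprop   100  103
add column T4_plus_5 = t['T4'] + 5:
gpu      H100   T4  T4_plus_5
opt                          
adagrad    32   35         40
rmsprop   100  103        108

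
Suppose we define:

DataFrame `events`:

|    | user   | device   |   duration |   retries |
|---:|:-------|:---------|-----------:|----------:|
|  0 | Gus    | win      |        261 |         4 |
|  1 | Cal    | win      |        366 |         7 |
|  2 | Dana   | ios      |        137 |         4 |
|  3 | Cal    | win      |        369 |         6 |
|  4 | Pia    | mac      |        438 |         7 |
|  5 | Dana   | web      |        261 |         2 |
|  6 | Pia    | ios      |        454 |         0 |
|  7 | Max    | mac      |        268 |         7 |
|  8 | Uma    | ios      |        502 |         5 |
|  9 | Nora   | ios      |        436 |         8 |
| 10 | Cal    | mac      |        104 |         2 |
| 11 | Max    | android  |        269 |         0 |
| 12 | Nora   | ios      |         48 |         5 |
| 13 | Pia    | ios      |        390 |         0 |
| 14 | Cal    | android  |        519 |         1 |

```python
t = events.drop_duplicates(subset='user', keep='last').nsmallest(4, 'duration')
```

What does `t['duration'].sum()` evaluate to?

839

drop duplicate user (keep=last):
    user   device  duration  retries
0    Gus      win       261        4
5   Dana      web       261        2
8    Uma      ios       502        5
11   Max  android       269        0
12  Nora      ios        48        5
13   Pia      ios       390        0
14   Cal  android       519        1
take 4 rows with smallest duration:
    user   device  duration  retries
12  Nora      ios        48        5
0    Gus      win       261        4
5   Dana      web       261        2
11   Max  android       269        0
The sum of column 'duration' is 839.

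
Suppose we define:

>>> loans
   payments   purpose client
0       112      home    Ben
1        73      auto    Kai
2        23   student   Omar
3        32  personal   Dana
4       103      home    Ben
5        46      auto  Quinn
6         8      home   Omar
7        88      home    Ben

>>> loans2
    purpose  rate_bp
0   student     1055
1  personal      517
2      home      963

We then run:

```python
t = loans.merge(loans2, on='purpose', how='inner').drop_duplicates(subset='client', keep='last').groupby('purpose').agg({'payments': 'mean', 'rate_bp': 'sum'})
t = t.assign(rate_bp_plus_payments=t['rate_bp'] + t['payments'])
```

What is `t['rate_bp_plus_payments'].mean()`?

1261.5

merge on 'purpose' (how='inner') → 6 rows:
   payments   purpose client  rate_bp
0       112      home    Ben      963
1        23   student   Omar     1055
2        32  personal   Dana      517
3       103      home    Ben      963
4         8      home   Omar      963
5        88      home    Ben      963
drop duplicate client (keep=last):
   payments   purpose client  rate_bp
2        32  personal   Dana      517
4         8      home   Omar      963
5        88      home    Ben      963
group by purpose: mean(payments), sum(rate_bp):
          payments  rate_bp
purpose                    
home          48.0     1926
personal      32.0      517
add column rate_bp_plus_payments = t['rate_bp'] + t['payments']:
          payments  rate_bp  rate_bp_plus_payments
purpose                                           
home          48.0     1926                 1974.0
personal      32.0      517                  549.0
So mean() = 1261.5.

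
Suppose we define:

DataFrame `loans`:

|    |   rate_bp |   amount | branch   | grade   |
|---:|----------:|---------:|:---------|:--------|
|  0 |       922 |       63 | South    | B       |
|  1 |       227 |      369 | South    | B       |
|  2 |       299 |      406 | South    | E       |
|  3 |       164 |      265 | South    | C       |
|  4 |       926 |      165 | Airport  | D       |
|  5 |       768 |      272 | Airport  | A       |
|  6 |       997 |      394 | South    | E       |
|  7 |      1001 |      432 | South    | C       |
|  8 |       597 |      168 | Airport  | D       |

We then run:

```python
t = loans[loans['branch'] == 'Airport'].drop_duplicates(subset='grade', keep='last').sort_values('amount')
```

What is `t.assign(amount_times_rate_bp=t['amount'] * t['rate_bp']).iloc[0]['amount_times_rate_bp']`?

filter rows where branch == 'Airport':
   rate_bp  amount   branch grade
4      926     165  Airport     D
5      768     272  Airport     A
8      597     168  Airport     D
drop duplicate grade (keep=last):
   rate_bp  amount   branch grade
5      768     272  Airport     A
8      597     168  Airport     D
sort by amount:
   rate_bp  amount   branch grade
8      597     168  Airport     D
5      768     272  Airport     A
add column amount_times_rate_bp = t['amount'] * t['rate_bp']:
   rate_bp  amount   branch grade  amount_times_rate_bp
8      597     168  Airport     D                100296
5      768     272  Airport     A                208896
So iloc[0]['amount_times_rate_bp'] = 100296.

100296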